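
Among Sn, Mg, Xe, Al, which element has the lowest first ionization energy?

Across a period the outer electron is held more tightly (higher IE₁); down a group it sits in a higher shell, more shielded, and comes off more easily.
These span different periods and groups, so the two trends combine.
Sn > Al: the two effects oppose for this pair; the across-period effect wins (709 vs 578 kJ/mol).
Mg > Sn: the two effects oppose for this pair; the down-group effect wins (738 vs 709 kJ/mol).
Xe > Mg: the two effects oppose for this pair; the across-period effect wins (1170 vs 738 kJ/mol).
Note the exception: Mg has a higher first ionization energy than Al, contrary to the simple trend — Al's single 3p electron is easier to remove than one from Mg's filled 3s².
Approximate values (kJ/mol): Mg 738, Al 578, Sn 709, Xe 1170.
The lowest first ionization energy among these belongs to Al.

Al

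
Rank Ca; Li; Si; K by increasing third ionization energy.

IE_3 is the cost of taking one more electron from the +2 cation: Ca²⁺ is the bare [Ar] core; Li²⁺ is already 1 electron into the core; Si²⁺ still has 2 valence electrons; K²⁺ is already 1 electron into the core.
Breaking into a closed-shell core is much more expensive than removing a leftover valence electron — K, Ca and Li have the largest IE_3 here.
Tabulated IE_3 (kJ/mol): Ca 4912, Li 11815, Si 3232, K 4420.
Overall IE_3 order: Si < K < Ca < Li.

Si < K < Ca < Li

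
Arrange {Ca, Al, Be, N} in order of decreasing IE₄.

Be > Al > N > Ca

IE_4 is the cost of taking one more electron from the +3 cation: Ca³⁺ is already 1 electron into the core; Al³⁺ is the bare [Ne] core; Be³⁺ is already 1 electron into the core; N³⁺ still has 2 valence electrons.
Usually core removal costs more than valence removal, but here the competition is close: a tightly held n=2 valence electron can cost more to remove than an n=3 core electron, so the actual values have to decide it.
Tabulated IE_4 (kJ/mol): Ca 6491, Al 11577, Be 21007, N 7475.
Putting it together, IE_4: Ca < N < Al < Be.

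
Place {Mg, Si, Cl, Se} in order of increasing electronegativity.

Mg < Si < Se < Cl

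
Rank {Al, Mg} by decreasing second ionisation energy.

Al > Mg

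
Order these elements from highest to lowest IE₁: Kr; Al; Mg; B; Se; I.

Kr > I > Se > B > Mg > Al

B is in period 2, group 13; Mg is in period 3, group 2; Al is in period 3, group 13; Se is in period 4, group 16; Kr is in period 4, group 18; I is in period 5, group 17.
IE₁ increases left→right with effective nuclear charge and decreases top→bottom as the valence shell moves farther out.
Neither a single period nor a single group — weigh both effects.
Mg > Al: this pair runs against the simple trend — see the exception note.
B > Mg: relative to Mg, both the across-period and down-group shifts push B's first ionization energy up.
Se > B: period and group pull opposite ways; the across-period shift dominates (941 vs 801 kJ/mol).
I > Se: the two effects oppose for this pair; the across-period effect wins (1008 vs 941 kJ/mol).
Kr > I: both effects reinforce here, so Kr is clearly the higher of the two.
Note the exception: Mg has a higher first ionization energy than Al, contrary to the simple trend — Al's single 3p electron is easier to remove than one from Mg's filled 3s².
Tabulated first ionization energy (kJ/mol): B 801, Mg 738, Al 578, Se 941, Kr 1351, I 1008.
So from highest to lowest: Kr > I > Se > B > Mg > Al.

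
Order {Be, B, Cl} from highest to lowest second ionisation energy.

B > Cl > Be

Consider each +1 ion: Be⁺ still has 1 valence electron; B⁺ still has 2 valence electrons; Cl⁺ still has 6 valence electrons.
All are still removing valence electrons, so compare the +1 ions as you would atoms: IE_2 generally rises across a period (higher Z_eff) and falls down a group (larger shell), subject to the usual subshell exceptions.
Valence configurations: Be⁺ [He]2s¹, B⁺ [He]2s², Cl⁺ [Ne]3s²3p⁴.
Approximate IE_2 values (kJ/mol): Be 1757, B 2427, Cl 2298.
Overall IE_2 order: Be < Cl < B.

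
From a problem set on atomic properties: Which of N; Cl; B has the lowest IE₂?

IE_2 is the cost of taking one more electron from the +1 cation: N⁺ still has 4 valence electrons; Cl⁺ still has 6 valence electrons; B⁺ still has 2 valence electrons.
All are still removing valence electrons, so compare the +1 ions as you would atoms: IE_2 generally rises across a period (higher Z_eff) and falls down a group (larger shell), subject to the usual subshell exceptions.
Valence configurations: N⁺ [He]2s²2p², Cl⁺ [Ne]3s²3p⁴, B⁺ [He]2s².
Approximate IE_2 values (kJ/mol): N 2856, Cl 2298, B 2427.
Putting it together, IE_2: Cl < B < N.

Cl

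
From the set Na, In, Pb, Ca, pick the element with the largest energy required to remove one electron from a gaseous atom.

Pb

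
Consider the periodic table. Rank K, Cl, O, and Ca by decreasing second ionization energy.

O, K, Cl, Ca

Consider each +1 ion: K⁺ is the bare [Ar] core; Cl⁺ still has 6 valence electrons; O⁺ still has 5 valence electrons; Ca⁺ still has 1 valence electron.
Usually core removal costs more than valence removal, but here the competition is close: a tightly held n=2 valence electron can cost more to remove than an n=3 core electron, so the actual values have to decide it.
Valence configurations: Cl⁺ [Ne]3s²3p⁴, O⁺ [He]2s²2p³, Ca⁺ [Ar]4s¹.
The numbers (kJ/mol): K 3052, Cl 2298, O 3388, Ca 1145.
Hence IE_2: Ca < Cl < K < O.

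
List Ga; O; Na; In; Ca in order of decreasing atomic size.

Ca > Na > In > Ga > O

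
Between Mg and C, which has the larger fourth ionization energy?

After 3 electrons have been removed, what remains? Mg³⁺ is already 1 electron into the core; C³⁺ still has 1 valence electron.
Pulling an electron out of a noble-gas core costs far more than removing a remaining valence electron, so Mg sits at the high end of IE_4.
Tabulated IE_4 (kJ/mol): Mg 10543, C 6223.
Hence IE_4: C < Mg.

Mg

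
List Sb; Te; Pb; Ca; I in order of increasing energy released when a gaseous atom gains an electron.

Ca is in period 4, group 2; Sb is in period 5, group 15; Te is in period 5, group 16; I is in period 5, group 17; Pb is in period 6, group 14.
Atoms with high Z_eff and room in the valence shell (especially the halogens) have the most exothermic electron affinities.
Neither a single period nor a single group — weigh both effects.
Pb > Ca: the two effects oppose for this pair; the across-period effect wins (35 vs 2 kJ/mol).
Sb > Pb: both effects reinforce here, so Sb is clearly the higher of the two.
Te > Sb: both are in period 5; the period trend gives Te the larger value.
I > Te: both are in period 5; the period trend gives I the larger value.
Tabulated electron affinity (kJ/mol): Ca 2, Sb 103, Te 190, I 295, Pb 35.
So from lowest to highest: Ca < Pb < Sb < Te < I.

Ca < Pb < Sb < Te < I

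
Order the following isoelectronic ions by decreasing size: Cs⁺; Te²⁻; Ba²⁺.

All of these have 54 electrons, so size is governed by nuclear charge alone: the more protons, the stronger the pull on the same electron cloud, and the smaller the ion.
Nuclear charges: Ba²⁺ (Z=56), Cs⁺ (Z=55), Te²⁻ (Z=52).
Largest to smallest: Te²⁻ > Cs⁺ > Ba²⁺.

Te²⁻ > Cs⁺ > Ba²⁺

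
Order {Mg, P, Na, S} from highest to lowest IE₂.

Na > S > P > Mg

The second ionization energy removes an electron from the +1 ion. For each element: Mg⁺ still has 1 valence electron; P⁺ still has 4 valence electrons; Na⁺ is the bare [Ne] core; S⁺ still has 5 valence electrons.
Core electrons are held far more tightly than valence electrons, so Na tops the IE_2 order.
Valence configurations: Mg⁺ [Ne]3s¹, P⁺ [Ne]3s²3p², S⁺ [Ne]3s²3p³.
Tabulated IE_2 (kJ/mol): Mg 1451, P 1907, Na 4562, S 2252.
So the second ionization energies run Mg < P < S < Na.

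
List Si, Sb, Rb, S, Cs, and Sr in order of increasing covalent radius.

Radius decreases left→right (rising Z_eff, same n) and increases top→bottom (higher n).
These span different periods and groups, so the two trends combine.
Si > S: Si lies to the left of S in period 3, so the across-period effect alone puts Si larger.
Sb > Si: period and group pull opposite ways; the down-group shift dominates (140 vs 116 pm).
Sr > Sb: both are in period 5; the period trend gives Sr the larger value.
Rb > Sr: both are in period 5; the period trend gives Rb the larger value.
Cs > Rb: they share group 1; the group trend gives Cs the larger value.
Approximate values (pm): Si 116, S 103, Rb 210, Sr 185, Sb 140, Cs 232.
So from smallest to largest: S < Si < Sb < Sr < Rb < Cs.

S < Si < Sb < Sr < Rb < Cs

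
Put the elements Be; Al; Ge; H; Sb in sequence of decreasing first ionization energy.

Across a period the outer electron is held more tightly (higher IE₁); down a group it sits in a higher shell, more shielded, and comes off more easily.
These sit on a diagonal, where the across-period and down-group effects partly cancel.
Ge > Al: the two effects oppose for this pair; the across-period effect wins (762 vs 578 kJ/mol).
Sb > Ge: the two effects oppose for this pair; the across-period effect wins (831 vs 762 kJ/mol).
Be > Sb: the two effects oppose for this pair; the down-group effect wins (900 vs 831 kJ/mol).
H > Be: period and group pull opposite ways; the down-group shift dominates (1312 vs 900 kJ/mol).
For reference (kJ/mol): H 1312, Be 900, Al 578, Ge 762, Sb 831.
So from highest to lowest: H > Be > Sb > Ge > Al.

H > Be > Sb > Ge > Al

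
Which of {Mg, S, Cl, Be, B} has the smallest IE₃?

IE_3 is the cost of taking one more electron from the +2 cation: Mg²⁺ is the bare [Ne] core; S²⁺ still has 4 valence electrons; Cl²⁺ still has 5 valence electrons; Be²⁺ is the bare [He] core; B²⁺ still has 1 valence electron.
Pulling an electron out of a noble-gas core costs far more than removing a remaining valence electron, so Mg and Be sit at the high end of IE_3.
Valence configurations: S²⁺ [Ne]3s²3p², Cl²⁺ [Ne]3s²3p³, B²⁺ [He]2s¹.
Tabulated IE_3 (kJ/mol): Mg 7733, S 3357, Cl 3822, Be 14849, B 3660.
So the third ionization energies run S < B < Cl < Mg < Be.

S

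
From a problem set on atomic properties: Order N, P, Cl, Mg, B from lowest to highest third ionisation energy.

After 2 electrons have been removed, what remains? N²⁺ still has 3 valence electrons; P²⁺ still has 3 valence electrons; Cl²⁺ still has 5 valence electrons; Mg²⁺ is the bare [Ne] core; B²⁺ still has 1 valence electron.
Pulling an electron out of a noble-gas core costs far more than removing a remaining valence electron, so Mg sits at the high end of IE_3.
Valence configurations: N²⁺ [He]2s²2p¹, P²⁺ [Ne]3s²3p¹, Cl²⁺ [Ne]3s²3p³, B²⁺ [He]2s¹.
Approximate IE_3 values (kJ/mol): N 4578, P 2914, Cl 3822, Mg 7733, B 3660.
So the third ionization energies run P < B < Cl < N < Mg.

P, B, Cl, N, Mg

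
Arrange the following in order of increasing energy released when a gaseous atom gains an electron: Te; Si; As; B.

B is in period 2, group 13; Si is in period 3, group 14; As is in period 4, group 15; Te is in period 5, group 16.
Atoms with high Z_eff and room in the valence shell (especially the halogens) have the most exothermic electron affinities.
These sit on a diagonal, where the across-period and down-group effects partly cancel.
As > B: period and group pull opposite ways; the across-period shift dominates (78 vs 27 kJ/mol).
Si > As: period and group pull opposite ways; the down-group shift dominates (134 vs 78 kJ/mol).
Te > Si: period and group pull opposite ways; the across-period shift dominates (190 vs 134 kJ/mol).
Tabulated electron affinity (kJ/mol): B 27, Si 134, As 78, Te 190.
So from lowest to highest: B < As < Si < Te.

B < As < Si < Te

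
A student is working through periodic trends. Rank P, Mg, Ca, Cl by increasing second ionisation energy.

Ca < Mg < P < Cl

After 1 electron has been removed, what remains? P⁺ still has 4 valence electrons; Mg⁺ still has 1 valence electron; Ca⁺ still has 1 valence electron; Cl⁺ still has 6 valence electrons.
All are still removing valence electrons, so compare the +1 ions as you would atoms: IE_2 generally rises across a period (higher Z_eff) and falls down a group (larger shell), subject to the usual subshell exceptions.
Valence configurations: P⁺ [Ne]3s²3p², Mg⁺ [Ne]3s¹, Ca⁺ [Ar]4s¹, Cl⁺ [Ne]3s²3p⁴.
The numbers (kJ/mol): P 1907, Mg 1451, Ca 1145, Cl 2298.
Overall IE_2 order: Ca < Mg < P < Cl.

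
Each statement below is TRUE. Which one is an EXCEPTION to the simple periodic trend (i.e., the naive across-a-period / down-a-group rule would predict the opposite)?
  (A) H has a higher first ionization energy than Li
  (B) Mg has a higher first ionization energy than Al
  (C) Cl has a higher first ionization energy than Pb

The general trend: first ionization energy increases across a period and decreases down a group.
(A) H (period 1, group 1) vs Li (period 2, group 1): the stated order agrees with the simple trend.
(B) Mg (period 3, group 2) vs Al (period 3, group 13): the stated order contradicts the simple trend.
(C) Cl (period 3, group 17) vs Pb (period 6, group 14): the stated order agrees with the simple trend.
The exception is (B): Al's single 3p electron is easier to remove than one from Mg's filled 3s².

(B)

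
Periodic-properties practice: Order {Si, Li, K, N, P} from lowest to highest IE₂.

The second ionization energy removes an electron from the +1 ion. For each element: Si⁺ still has 3 valence electrons; Li⁺ is the bare [He] core; K⁺ is the bare [Ar] core; N⁺ still has 4 valence electrons; P⁺ still has 4 valence electrons.
Pulling an electron out of a noble-gas core costs far more than removing a remaining valence electron, so K and Li sit at the high end of IE_2.
Valence configurations: Si⁺ [Ne]3s²3p¹, N⁺ [He]2s²2p², P⁺ [Ne]3s²3p².
Tabulated IE_2 (kJ/mol): Si 1577, Li 7298, K 3052, N 2856, P 1907.
So the second ionization energies run Si < P < N < K < Li.

Si < P < N < K < Li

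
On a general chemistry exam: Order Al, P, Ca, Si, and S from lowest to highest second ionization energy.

Ca < Si < Al < P < S

Consider each +1 ion: Al⁺ still has 2 valence electrons; P⁺ still has 4 valence electrons; Ca⁺ still has 1 valence electron; Si⁺ still has 3 valence electrons; S⁺ still has 5 valence electrons.
All are still removing valence electrons, so compare the +1 ions as you would atoms: IE_2 generally rises across a period (higher Z_eff) and falls down a group (larger shell), subject to the usual subshell exceptions.
Valence configurations: Al⁺ [Ne]3s², P⁺ [Ne]3s²3p², Ca⁺ [Ar]4s¹, Si⁺ [Ne]3s²3p¹, S⁺ [Ne]3s²3p³.
Si⁺ loses a lone 3p electron whereas Al⁺ must break into a filled 3s² pair, so IE_2(Al) > IE_2(Si) even though Si has the higher nuclear charge.
Approximate IE_2 values (kJ/mol): Al 1817, P 1907, Ca 1145, Si 1577, S 2252.
Hence IE_2: Ca < Si < Al < P < S.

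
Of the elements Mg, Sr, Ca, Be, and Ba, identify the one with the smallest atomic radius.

Be

Be is in period 2, group 2; Mg is in period 3, group 2; Ca is in period 4, group 2; Sr is in period 5, group 2; Ba is in period 6, group 2.
Radius decreases left→right (rising Z_eff, same n) and increases top→bottom (higher n).
All are in group 2, so atomic radius increases down the group.
The smallest atomic radius among these belongs to Be.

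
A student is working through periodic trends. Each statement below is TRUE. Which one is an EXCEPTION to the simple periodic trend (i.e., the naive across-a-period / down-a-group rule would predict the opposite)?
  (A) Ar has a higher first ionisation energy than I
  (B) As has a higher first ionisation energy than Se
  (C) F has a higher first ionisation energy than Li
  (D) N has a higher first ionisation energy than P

(B)

The general trend: first ionisation energy increases across a period and decreases down a group.
(A) Ar (period 3, group 18) vs I (period 5, group 17): the stated order agrees with the simple trend.
(B) As (period 4, group 15) vs Se (period 4, group 16): the stated order contradicts the simple trend.
(C) F (period 2, group 17) vs Li (period 2, group 1): the stated order agrees with the simple trend.
(D) N (period 2, group 15) vs P (period 3, group 15): the stated order agrees with the simple trend.
The exception is (B): Se (4p⁴) ionizes more easily than half-filled As (4p³).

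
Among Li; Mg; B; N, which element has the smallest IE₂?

The second ionization energy removes an electron from the +1 ion. For each element: Li⁺ is the bare [He] core; Mg⁺ still has 1 valence electron; B⁺ still has 2 valence electrons; N⁺ still has 4 valence electrons.
Breaking into a closed-shell core is much more expensive than removing a leftover valence electron — Li has the largest IE_2 here.
Valence configurations: Mg⁺ [Ne]3s¹, B⁺ [He]2s², N⁺ [He]2s²2p².
The numbers (kJ/mol): Li 7298, Mg 1451, B 2427, N 2856.
Overall IE_2 order: Mg < B < N < Li.

Mg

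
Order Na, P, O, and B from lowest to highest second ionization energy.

The second ionization energy removes an electron from the +1 ion. For each element: Na⁺ is the bare [Ne] core; P⁺ still has 4 valence electrons; O⁺ still has 5 valence electrons; B⁺ still has 2 valence electrons.
Pulling an electron out of a noble-gas core costs far more than removing a remaining valence electron, so Na sits at the high end of IE_2.
Valence configurations: P⁺ [Ne]3s²3p², O⁺ [He]2s²2p³, B⁺ [He]2s².
Approximate IE_2 values (kJ/mol): Na 4562, P 1907, O 3388, B 2427.
Overall IE_2 order: P < B < O < Na.

P < B < O < Na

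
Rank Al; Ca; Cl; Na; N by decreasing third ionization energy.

Na > Ca > N > Cl > Al

The third ionization energy removes an electron from the +2 ion. For each element: Al²⁺ still has 1 valence electron; Ca²⁺ is the bare [Ar] core; Cl²⁺ still has 5 valence electrons; Na²⁺ is already 1 electron into the core; N²⁺ still has 3 valence electrons.
Breaking into a closed-shell core is much more expensive than removing a leftover valence electron — Ca and Na have the largest IE_3 here.
Valence configurations: Al²⁺ [Ne]3s¹, Cl²⁺ [Ne]3s²3p³, N²⁺ [He]2s²2p¹.
Tabulated IE_3 (kJ/mol): Al 2745, Ca 4912, Cl 3822, Na 6910, N 4578.
Putting it together, IE_3: Al < Cl < N < Ca < Na.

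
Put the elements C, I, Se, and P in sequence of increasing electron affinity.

P < C < Se < I

C is in period 2, group 14; P is in period 3, group 15; Se is in period 4, group 16; I is in period 5, group 17.
EA tends to increase across a period and decrease down a group, though the pattern is less regular than for IE or radius.
A diagonal step moves right (one effect) and down (the opposite effect) at once.
C > P: period and group pull opposite ways; the down-group shift dominates (122 vs 72 kJ/mol).
Se > C: the two effects oppose for this pair; the across-period effect wins (195 vs 122 kJ/mol).
I > Se: period and group pull opposite ways; the across-period shift dominates (295 vs 195 kJ/mol).
Tabulated electron affinity (kJ/mol): C 122, P 72, Se 195, I 295.
So from lowest to highest: P < C < Se < I.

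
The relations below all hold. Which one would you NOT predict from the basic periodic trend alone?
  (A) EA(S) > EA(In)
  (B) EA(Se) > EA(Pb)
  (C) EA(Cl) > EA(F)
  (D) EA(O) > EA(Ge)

(C)

The general trend: electron affinity increases across a period and decreases down a group.
(A) S (period 3, group 16) vs In (period 5, group 13): the stated order agrees with the simple trend.
(B) Se (period 4, group 16) vs Pb (period 6, group 14): the stated order agrees with the simple trend.
(C) Cl (period 3, group 17) vs F (period 2, group 17): the stated order contradicts the simple trend.
(D) O (period 2, group 16) vs Ge (period 4, group 14): the stated order agrees with the simple trend.
The exception is (C): F's small 2p subshell makes the incoming electron feel strong e⁻–e⁻ repulsion, so Cl actually releases more energy on gaining an electron.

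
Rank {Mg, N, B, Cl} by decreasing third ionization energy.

Mg > N > Cl > B

Consider each +2 ion: Mg²⁺ is the bare [Ne] core; N²⁺ still has 3 valence electrons; B²⁺ still has 1 valence electron; Cl²⁺ still has 5 valence electrons.
Breaking into a closed-shell core is much more expensive than removing a leftover valence electron — Mg has the largest IE_3 here.
Valence configurations: N²⁺ [He]2s²2p¹, B²⁺ [He]2s¹, Cl²⁺ [Ne]3s²3p³.
Tabulated IE_3 (kJ/mol): Mg 7733, N 4578, B 3660, Cl 3822.
So the third ionization energies run B < Cl < N < Mg.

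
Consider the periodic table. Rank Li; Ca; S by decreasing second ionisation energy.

Li > S > Ca

After 1 electron has been removed, what remains? Li⁺ is the bare [He] core; Ca⁺ still has 1 valence electron; S⁺ still has 5 valence electrons.
Pulling an electron out of a noble-gas core costs far more than removing a remaining valence electron, so Li sits at the high end of IE_2.
Valence configurations: Ca⁺ [Ar]4s¹, S⁺ [Ne]3s²3p³.
The numbers (kJ/mol): Li 7298, Ca 1145, S 2252.
Hence IE_2: Ca < S < Li.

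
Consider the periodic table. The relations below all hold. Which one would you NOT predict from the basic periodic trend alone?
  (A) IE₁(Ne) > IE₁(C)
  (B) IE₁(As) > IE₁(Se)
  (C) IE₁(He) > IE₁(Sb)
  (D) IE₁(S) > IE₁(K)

The general trend: first ionisation energy increases across a period and decreases down a group.
(A) Ne (period 2, group 18) vs C (period 2, group 14): the stated order agrees with the simple trend.
(B) As (period 4, group 15) vs Se (period 4, group 16): the stated order contradicts the simple trend.
(C) He (period 1, group 18) vs Sb (period 5, group 15): the stated order agrees with the simple trend.
(D) S (period 3, group 16) vs K (period 4, group 1): the stated order agrees with the simple trend.
The exception is (B): Se (4p⁴) ionizes more easily than half-filled As (4p³).

(B)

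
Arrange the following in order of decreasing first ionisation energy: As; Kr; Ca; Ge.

Kr > As > Ge > Ca

Ca is in period 4, group 2; Ge is in period 4, group 14; As is in period 4, group 15; Kr is in period 4, group 18.
First ionization energy rises across a period (greater Z_eff holds electrons more tightly) and falls down a group (valence electrons are farther from the nucleus).
All lie in period 4, so first ionization energy increases left to right.
So from highest to lowest: Kr > As > Ge > Ca.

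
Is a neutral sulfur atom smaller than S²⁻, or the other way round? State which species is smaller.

Forming S²⁻ adds 2 electrons to S. More electron–electron repulsion in the same shell, with unchanged nuclear charge, lets the cloud expand.
An anion is larger than its parent atom: S²⁻ > S.

S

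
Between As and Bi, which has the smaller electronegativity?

Bi

As is in period 4, group 15; Bi is in period 6, group 15.
Smaller atoms with higher effective nuclear charge are more electronegative.
All are in group 15, so electronegativity increases up the group.
So Bi has the smaller electronegativity (Bi < As).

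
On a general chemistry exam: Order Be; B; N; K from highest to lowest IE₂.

K > N > B > Be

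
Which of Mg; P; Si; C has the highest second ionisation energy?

IE_2 is the cost of taking one more electron from the +1 cation: Mg⁺ still has 1 valence electron; P⁺ still has 4 valence electrons; Si⁺ still has 3 valence electrons; C⁺ still has 3 valence electrons.
All are still removing valence electrons, so compare the +1 ions as you would atoms: IE_2 generally rises across a period (higher Z_eff) and falls down a group (larger shell), subject to the usual subshell exceptions.
Valence configurations: Mg⁺ [Ne]3s¹, P⁺ [Ne]3s²3p², Si⁺ [Ne]3s²3p¹, C⁺ [He]2s²2p¹.
Tabulated IE_2 (kJ/mol): Mg 1451, P 1907, Si 1577, C 2353.
Overall IE_2 order: Mg < Si < P < C.

C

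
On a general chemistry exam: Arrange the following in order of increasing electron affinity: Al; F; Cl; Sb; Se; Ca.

Ca < Al < Sb < Se < F < Cl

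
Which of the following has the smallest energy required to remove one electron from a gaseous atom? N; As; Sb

Sb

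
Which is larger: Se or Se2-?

Se2-

Forming Se2- adds 2 electrons to Se. More electron–electron repulsion in the same shell, with unchanged nuclear charge, lets the cloud expand.
An anion is larger than its parent atom: Se2- > Se.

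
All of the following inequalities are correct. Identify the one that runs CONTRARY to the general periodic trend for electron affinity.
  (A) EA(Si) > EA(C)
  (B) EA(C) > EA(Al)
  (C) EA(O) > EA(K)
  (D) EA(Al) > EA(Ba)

(A)

The general trend: electron affinity increases across a period and decreases down a group.
(A) Si (period 3, group 14) vs C (period 2, group 14): the stated order contradicts the simple trend.
(B) C (period 2, group 14) vs Al (period 3, group 13): the stated order agrees with the simple trend.
(C) O (period 2, group 16) vs K (period 4, group 1): the stated order agrees with the simple trend.
(D) Al (period 3, group 13) vs Ba (period 6, group 2): the stated order agrees with the simple trend.
The exception is (A): Si's larger, more diffuse 3p orbitals accept an added electron slightly more readily than C's compact 2p.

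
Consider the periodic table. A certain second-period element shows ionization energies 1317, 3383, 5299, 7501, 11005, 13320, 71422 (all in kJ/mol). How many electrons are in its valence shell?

Look for the largest jump between consecutive ionization energies: IE7/IE6 ≈ 5.4, far larger than any earlier ratio.
That jump marks the point where a core electron is being removed. So the atom has 6 valence electrons.

6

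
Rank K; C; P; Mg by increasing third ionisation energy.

P, K, C, Mg

Consider each +2 ion: K²⁺ is already 1 electron into the core; C²⁺ still has 2 valence electrons; P²⁺ still has 3 valence electrons; Mg²⁺ is the bare [Ne] core.
Usually core removal costs more than valence removal, but here the competition is close: a tightly held n=2 valence electron can cost more to remove than an n=3 core electron, so the actual values have to decide it.
Valence configurations: C²⁺ [He]2s², P²⁺ [Ne]3s²3p¹.
The numbers (kJ/mol): K 4420, C 4620, P 2914, Mg 7733.
Overall IE_3 order: P < K < C < Mg.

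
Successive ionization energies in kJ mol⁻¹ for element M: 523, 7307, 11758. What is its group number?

Look for the largest jump between consecutive ionization energies: IE2/IE1 ≈ 14.0, far larger than any earlier ratio.
That jump marks the point where a core electron is being removed. So the atom has 1 valence electron.
A main-group element with 1 valence electron is in group 1.

Group 1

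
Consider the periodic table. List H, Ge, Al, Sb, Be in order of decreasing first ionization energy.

H, Be, Sb, Ge, Al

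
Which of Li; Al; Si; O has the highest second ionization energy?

The second ionization energy removes an electron from the +1 ion. For each element: Li⁺ is the bare [He] core; Al⁺ still has 2 valence electrons; Si⁺ still has 3 valence electrons; O⁺ still has 5 valence electrons.
Core electrons are held far more tightly than valence electrons, so Li tops the IE_2 order.
Valence configurations: Al⁺ [Ne]3s², Si⁺ [Ne]3s²3p¹, O⁺ [He]2s²2p³.
Si⁺ loses a lone 3p electron whereas Al⁺ must break into a filled 3s² pair, so IE_2(Al) > IE_2(Si) even though Si has the higher nuclear charge.
Tabulated IE_2 (kJ/mol): Li 7298, Al 1817, Si 1577, O 3388.
Overall IE_2 order: Si < Al < O < Li.

Li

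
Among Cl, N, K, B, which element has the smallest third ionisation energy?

B

IE_3 is the cost of taking one more electron from the +2 cation: Cl²⁺ still has 5 valence electrons; N²⁺ still has 3 valence electrons; K²⁺ is already 1 electron into the core; B²⁺ still has 1 valence electron.
Usually core removal costs more than valence removal, but here the competition is close: a tightly held n=2 valence electron can cost more to remove than an n=3 core electron, so the actual values have to decide it.
Valence configurations: Cl²⁺ [Ne]3s²3p³, N²⁺ [He]2s²2p¹, B²⁺ [He]2s¹.
Approximate IE_3 values (kJ/mol): Cl 3822, N 4578, K 4420, B 3660.
Putting it together, IE_3: B < Cl < K < N.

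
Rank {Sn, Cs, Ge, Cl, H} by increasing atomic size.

H < Cl < Ge < Sn < Cs

Moving right in a period, electrons are added to the same shell under a stronger nuclear pull, so atoms get smaller; moving down, a new shell is opened and atoms get larger.
Neither a single period nor a single group — weigh both effects.
Cl > H: the two effects oppose for this pair; the down-group effect wins (99 vs 32 pm).
Ge > Cl: relative to Cl, both the across-period and down-group shifts push Ge's atomic radius up.
Sn > Ge: Sn sits below Ge in group 14, so the down-group effect alone puts Sn larger.
Cs > Sn: both effects reinforce here, so Cs is clearly the larger of the two.
Tabulated atomic radius (pm): H 32, Cl 99, Ge 121, Sn 140, Cs 232.
So from smallest to largest: H < Cl < Ge < Sn < Cs.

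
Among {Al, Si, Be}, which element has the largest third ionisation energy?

Consider each +2 ion: Al²⁺ still has 1 valence electron; Si²⁺ still has 2 valence electrons; Be²⁺ is the bare [He] core.
Breaking into a closed-shell core is much more expensive than removing a leftover valence electron — Be has the largest IE_3 here.
Valence configurations: Al²⁺ [Ne]3s¹, Si²⁺ [Ne]3s².
Tabulated IE_3 (kJ/mol): Al 2745, Si 3232, Be 14849.
So the third ionization energies run Al < Si < Be.

Be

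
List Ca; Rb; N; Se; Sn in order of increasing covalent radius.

N is in period 2, group 15; Ca is in period 4, group 2; Se is in period 4, group 16; Rb is in period 5, group 1; Sn is in period 5, group 14.
Atomic radius shrinks across a period as nuclear charge pulls the same shell inward, and grows down a group as new shells are added.
Neither a single period nor a single group — weigh both effects.
Se > N: period and group pull opposite ways; the down-group shift dominates (116 vs 71 pm).
Sn > Se: both effects reinforce here, so Sn is clearly the larger of the two.
Ca > Sn: the two effects oppose for this pair; the across-period effect wins (171 vs 140 pm).
Rb > Ca: both effects reinforce here, so Rb is clearly the larger of the two.
Tabulated atomic radius (pm): N 71, Ca 171, Se 116, Rb 210, Sn 140.
So from smallest to largest: N < Se < Sn < Ca < Rb.

N, Se, Sn, Ca, Rb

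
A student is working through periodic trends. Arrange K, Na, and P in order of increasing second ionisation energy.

P, K, Na

IE_2 is the cost of taking one more electron from the +1 cation: K⁺ is the bare [Ar] core; Na⁺ is the bare [Ne] core; P⁺ still has 4 valence electrons.
Pulling an electron out of a noble-gas core costs far more than removing a remaining valence electron, so K and Na sit at the high end of IE_2.
The numbers (kJ/mol): K 3052, Na 4562, P 1907.
So the second ionization energies run P < K < Na.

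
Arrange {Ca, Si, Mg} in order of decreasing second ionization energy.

Si, Mg, Ca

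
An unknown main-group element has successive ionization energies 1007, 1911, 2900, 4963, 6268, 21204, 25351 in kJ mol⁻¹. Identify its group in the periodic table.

Look for the largest jump between consecutive ionization energies: IE6/IE5 ≈ 3.4, far larger than any earlier ratio.
That jump marks the point where a core electron is being removed. So the atom has 5 valence electrons.
A main-group element with 5 valence electrons is in group 15.

Group 15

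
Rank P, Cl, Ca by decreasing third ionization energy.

After 2 electrons have been removed, what remains? P²⁺ still has 3 valence electrons; Cl²⁺ still has 5 valence electrons; Ca²⁺ is the bare [Ar] core.
Pulling an electron out of a noble-gas core costs far more than removing a remaining valence electron, so Ca sits at the high end of IE_3.
Valence configurations: P²⁺ [Ne]3s²3p¹, Cl²⁺ [Ne]3s²3p³.
Tabulated IE_3 (kJ/mol): P 2914, Cl 3822, Ca 4912.
Overall IE_3 order: P < Cl < Ca.

Ca > Cl > P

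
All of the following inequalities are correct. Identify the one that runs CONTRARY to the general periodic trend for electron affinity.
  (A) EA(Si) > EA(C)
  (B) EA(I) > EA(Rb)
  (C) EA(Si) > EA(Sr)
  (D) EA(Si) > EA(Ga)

(A)

The general trend: electron affinity increases across a period and decreases down a group.
(A) Si (period 3, group 14) vs C (period 2, group 14): the stated order contradicts the simple trend.
(B) I (period 5, group 17) vs Rb (period 5, group 1): the stated order agrees with the simple trend.
(C) Si (period 3, group 14) vs Sr (period 5, group 2): the stated order agrees with the simple trend.
(D) Si (period 3, group 14) vs Ga (period 4, group 13): the stated order agrees with the simple trend.
The exception is (A): Si's larger, more diffuse 3p orbitals accept an added electron slightly more readily than C's compact 2p.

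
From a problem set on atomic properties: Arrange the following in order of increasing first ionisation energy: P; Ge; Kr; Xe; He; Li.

Li, Ge, P, Xe, Kr, He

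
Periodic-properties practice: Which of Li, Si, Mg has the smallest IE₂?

Consider each +1 ion: Li⁺ is the bare [He] core; Si⁺ still has 3 valence electrons; Mg⁺ still has 1 valence electron.
Core electrons are held far more tightly than valence electrons, so Li tops the IE_2 order.
Valence configurations: Si⁺ [Ne]3s²3p¹, Mg⁺ [Ne]3s¹.
Approximate IE_2 values (kJ/mol): Li 7298, Si 1577, Mg 1451.
Hence IE_2: Mg < Si < Li.

Mg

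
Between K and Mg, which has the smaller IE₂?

Mg

IE_2 is the cost of taking one more electron from the +1 cation: K⁺ is the bare [Ar] core; Mg⁺ still has 1 valence electron.
Pulling an electron out of a noble-gas core costs far more than removing a remaining valence electron, so K sits at the high end of IE_2.
Approximate IE_2 values (kJ/mol): K 3052, Mg 1451.
So the second ionization energies run Mg < K.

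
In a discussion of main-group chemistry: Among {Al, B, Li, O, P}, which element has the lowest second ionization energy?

Al

IE_2 is the cost of taking one more electron from the +1 cation: Al⁺ still has 2 valence electrons; B⁺ still has 2 valence electrons; Li⁺ is the bare [He] core; O⁺ still has 5 valence electrons; P⁺ still has 4 valence electrons.
Core electrons are held far more tightly than valence electrons, so Li tops the IE_2 order.
Valence configurations: Al⁺ [Ne]3s², B⁺ [He]2s², O⁺ [He]2s²2p³, P⁺ [Ne]3s²3p².
Approximate IE_2 values (kJ/mol): Al 1817, B 2427, Li 7298, O 3388, P 1907.
Hence IE_2: Al < P < B < O < Li.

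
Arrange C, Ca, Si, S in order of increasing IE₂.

After 1 electron has been removed, what remains? C⁺ still has 3 valence electrons; Ca⁺ still has 1 valence electron; Si⁺ still has 3 valence electrons; S⁺ still has 5 valence electrons.
All are still removing valence electrons, so compare the +1 ions as you would atoms: IE_2 generally rises across a period (higher Z_eff) and falls down a group (larger shell), subject to the usual subshell exceptions.
Valence configurations: C⁺ [He]2s²2p¹, Ca⁺ [Ar]4s¹, Si⁺ [Ne]3s²3p¹, S⁺ [Ne]3s²3p³.
The numbers (kJ/mol): C 2353, Ca 1145, Si 1577, S 2252.
So the second ionization energies run Ca < Si < S < C.

Ca < Si < S < C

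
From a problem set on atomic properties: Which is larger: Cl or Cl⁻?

Forming Cl⁻ adds 1 electron to Cl. More electron–electron repulsion in the same shell, with unchanged nuclear charge, lets the cloud expand.
An anion is larger than its parent atom: Cl⁻ > Cl.

Cl⁻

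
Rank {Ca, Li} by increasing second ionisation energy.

Ca < Li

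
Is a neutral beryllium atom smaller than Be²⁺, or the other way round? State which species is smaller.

Forming Be²⁺ removes 2 electrons from Be. Fewer electrons for the same nuclear charge means less shielding and a higher Z_eff on the remaining electrons, and for main-group metals the entire outer shell is lost.
A cation is smaller than its parent atom: Be²⁺ < Be.

Be²⁺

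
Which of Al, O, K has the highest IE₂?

O

IE_2 is the cost of taking one more electron from the +1 cation: Al⁺ still has 2 valence electrons; O⁺ still has 5 valence electrons; K⁺ is the bare [Ar] core.
Usually core removal costs more than valence removal, but here the competition is close: a tightly held n=2 valence electron can cost more to remove than an n=3 core electron, so the actual values have to decide it.
Valence configurations: Al⁺ [Ne]3s², O⁺ [He]2s²2p³.
Tabulated IE_2 (kJ/mol): Al 1817, O 3388, K 3052.
Putting it together, IE_2: Al < K < O.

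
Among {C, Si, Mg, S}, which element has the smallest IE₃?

Si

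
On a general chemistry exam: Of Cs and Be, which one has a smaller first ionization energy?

Cs

First ionization energy rises across a period (greater Z_eff holds electrons more tightly) and falls down a group (valence electrons are farther from the nucleus).
Here both period and group differ, so the two effects have to be weighed against each other.
Be > Cs: relative to Cs, both the across-period and down-group shifts push Be's first ionization energy up.
For reference (kJ/mol): Be 900, Cs 376.
So Cs has the smaller first ionization energy (Cs < Be).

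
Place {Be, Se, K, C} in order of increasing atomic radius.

C < Be < Se < K

Be is in period 2, group 2; C is in period 2, group 14; K is in period 4, group 1; Se is in period 4, group 16.
Across a period the added protons contract the valence shell; down a group each new principal shell makes the atom larger.
Here both period and group differ, so the two effects have to be weighed against each other.
Be > C: both are in period 2; the period trend gives Be the larger value.
Se > Be: the two effects oppose for this pair; the down-group effect wins (116 vs 102 pm).
K > Se: K lies to the left of Se in period 4, so the across-period effect alone puts K larger.
For reference (pm): Be 102, C 75, K 196, Se 116.
So from smallest to largest: C < Be < Se < K.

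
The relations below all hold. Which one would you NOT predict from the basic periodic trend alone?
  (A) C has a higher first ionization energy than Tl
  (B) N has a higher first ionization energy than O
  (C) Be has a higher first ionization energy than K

The general trend: first ionization energy increases across a period and decreases down a group.
(A) C (period 2, group 14) vs Tl (period 6, group 13): the stated order agrees with the simple trend.
(B) N (period 2, group 15) vs O (period 2, group 16): the stated order contradicts the simple trend.
(C) Be (period 2, group 2) vs K (period 4, group 1): the stated order agrees with the simple trend.
The exception is (B): pairing an electron in O's 2p⁴ costs repulsion energy, so O ionizes more easily than half-filled N (2p³).

(B)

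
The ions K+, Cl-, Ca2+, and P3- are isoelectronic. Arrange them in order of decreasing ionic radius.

P3- > Cl- > K+ > Ca2+

All of these have 18 electrons, so size is governed by nuclear charge alone: the more protons, the stronger the pull on the same electron cloud, and the smaller the ion.
Nuclear charges: Ca2+ (Z=20), K+ (Z=19), Cl- (Z=17), P3- (Z=15).
Largest to smallest: P3- > Cl- > K+ > Ca2+.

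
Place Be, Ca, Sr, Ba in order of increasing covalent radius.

Be is in period 2, group 2; Ca is in period 4, group 2; Sr is in period 5, group 2; Ba is in period 6, group 2.
Atomic radius shrinks across a period as nuclear charge pulls the same shell inward, and grows down a group as new shells are added.
All are in group 2, so atomic radius increases down the group.
So from smallest to largest: Be < Ca < Sr < Ba.

Be < Ca < Sr < Ba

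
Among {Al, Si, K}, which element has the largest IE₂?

Consider each +1 ion: Al⁺ still has 2 valence electrons; Si⁺ still has 3 valence electrons; K⁺ is the bare [Ar] core.
Core electrons are held far more tightly than valence electrons, so K tops the IE_2 order.
Valence configurations: Al⁺ [Ne]3s², Si⁺ [Ne]3s²3p¹.
Si⁺ loses a lone 3p electron whereas Al⁺ must break into a filled 3s² pair, so IE_2(Al) > IE_2(Si) even though Si has the higher nuclear charge.
Tabulated IE_2 (kJ/mol): Al 1817, Si 1577, K 3052.
Overall IE_2 order: Si < Al < K.

K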